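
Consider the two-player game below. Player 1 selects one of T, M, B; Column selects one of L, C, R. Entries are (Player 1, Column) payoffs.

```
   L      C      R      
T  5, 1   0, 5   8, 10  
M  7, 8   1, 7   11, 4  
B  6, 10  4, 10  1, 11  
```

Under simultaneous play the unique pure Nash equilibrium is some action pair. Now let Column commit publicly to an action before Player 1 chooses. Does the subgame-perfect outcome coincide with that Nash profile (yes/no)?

no

Solve by backward induction (Column leads).
- L → Player 1 plays M (best of 5, 7, 6); Column gets 8.
- C → Player 1 plays B (best of 0, 1, 4); Column gets 10.
- R → Player 1 plays M (best of 8, 11, 1); Column gets 4.
Maximizing over 8, 10, 4, Column chooses C. Subgame-perfect outcome: (B, C) with payoffs (4, 10).
For the simultaneous game, intersect best replies.
Player 1's best replies: L→M; C→B; R→M.
Column's best replies: T→R; M→L; B→R.
The unique mutual best reply is (M, L), giving (7, 8).
Sequential outcome (B, C) differs from the Nash profile (M, L).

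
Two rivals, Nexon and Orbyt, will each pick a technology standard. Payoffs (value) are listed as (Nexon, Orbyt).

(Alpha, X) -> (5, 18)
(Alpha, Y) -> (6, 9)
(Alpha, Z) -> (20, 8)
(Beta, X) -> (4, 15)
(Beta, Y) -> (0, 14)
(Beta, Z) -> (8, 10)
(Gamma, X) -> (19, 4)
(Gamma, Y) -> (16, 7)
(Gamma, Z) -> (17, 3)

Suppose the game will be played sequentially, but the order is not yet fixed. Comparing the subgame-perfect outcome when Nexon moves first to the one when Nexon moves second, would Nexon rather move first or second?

second

If Nexon leads: Orbyt's best replies are Alpha→X, Beta→X, Gamma→Y; Nexon's induced payoffs 5, 4, 16; outcome (Gamma, Y), payoffs (16, 7).
If Orbyt leads: Nexon's best replies are X→Gamma, Y→Gamma, Z→Alpha; Orbyt's induced payoffs 4, 7, 8; outcome (Alpha, Z), payoffs (20, 8).
Nexon gets 16 moving first and 20 moving second, so Nexon prefers to move second.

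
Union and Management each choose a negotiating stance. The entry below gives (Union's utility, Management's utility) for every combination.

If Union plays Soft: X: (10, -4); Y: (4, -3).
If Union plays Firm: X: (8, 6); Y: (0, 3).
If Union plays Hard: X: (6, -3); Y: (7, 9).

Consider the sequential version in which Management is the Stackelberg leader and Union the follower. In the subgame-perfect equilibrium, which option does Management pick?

Solve by backward induction (Management leads).
- X: Union compares 10, 8, 6 and picks Soft; Management would get -4.
- Y: Union compares 4, 0, 7 and picks Hard; Management would get 9.
Management's induced payoffs are -4, 9, so Management commits to Y. Subgame-perfect outcome: (Hard, Y) with payoffs (7, 9).

Y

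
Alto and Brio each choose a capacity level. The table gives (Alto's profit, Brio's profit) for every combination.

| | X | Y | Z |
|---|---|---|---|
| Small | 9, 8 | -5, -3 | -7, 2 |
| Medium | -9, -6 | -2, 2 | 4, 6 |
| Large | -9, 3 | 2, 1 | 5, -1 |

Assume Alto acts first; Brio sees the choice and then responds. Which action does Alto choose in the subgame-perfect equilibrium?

Brio best-responds to each possible Alto move:
- Small: BR = X, leader payoff 9.
- Medium: BR = Z, leader payoff 4.
- Large: BR = X, leader payoff -9.
Among 9, 4, -9, the best is 9 at Small. Subgame-perfect outcome: (Small, X) with payoffs (9, 8).

Small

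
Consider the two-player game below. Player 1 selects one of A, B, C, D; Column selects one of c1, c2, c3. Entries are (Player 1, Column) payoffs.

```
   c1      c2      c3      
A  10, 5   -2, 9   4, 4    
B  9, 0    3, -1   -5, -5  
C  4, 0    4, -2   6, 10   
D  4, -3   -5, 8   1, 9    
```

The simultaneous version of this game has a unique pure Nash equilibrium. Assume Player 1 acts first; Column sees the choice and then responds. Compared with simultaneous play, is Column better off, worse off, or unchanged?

worse off

Solve by backward induction (Player 1 leads).
- A → Column plays c2 (best of 5, 9, 4); Player 1 gets -2.
- B → Column plays c1 (best of 0, -1, -5); Player 1 gets 9.
- C → Column plays c3 (best of 0, -2, 10); Player 1 gets 6.
- D → Column plays c3 (best of -3, 8, 9); Player 1 gets 1.
Among -2, 9, 6, 1, the best is 9 at B. Subgame-perfect outcome: (B, c1) with payoffs (9, 0).
Under simultaneous play:
Player 1's best replies: c1→A; c2→C; c3→C.
Column's best replies: A→c2; B→c1; C→c3; D→c3.
Only (C, c3) has each player best-responding; Nash payoffs (6, 10).
Column earns 0 sequentially versus 10 at the Nash outcome: worse off.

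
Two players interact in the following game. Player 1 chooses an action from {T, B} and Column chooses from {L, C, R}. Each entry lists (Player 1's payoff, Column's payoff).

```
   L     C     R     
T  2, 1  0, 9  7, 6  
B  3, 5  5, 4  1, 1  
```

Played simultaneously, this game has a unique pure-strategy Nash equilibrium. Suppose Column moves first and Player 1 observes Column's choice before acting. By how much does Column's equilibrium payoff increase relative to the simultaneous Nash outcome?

1

Work backward from Player 1's decision.
- L: Player 1 compares 2, 3 and picks B; Column would get 5.
- C: Player 1 compares 0, 5 and picks B; Column would get 4.
- R: Player 1 compares 7, 1 and picks T; Column would get 6.
Maximizing over 5, 4, 6, Column chooses R. Subgame-perfect outcome: (T, R) with payoffs (7, 6).
Now find the simultaneous Nash equilibrium.
Player 1's best replies: L→B; C→B; R→T.
Column's best replies: T→C; B→L.
The unique mutual best reply is (B, L), giving (3, 5).
Column's commitment gain: 6 − 5 = 1.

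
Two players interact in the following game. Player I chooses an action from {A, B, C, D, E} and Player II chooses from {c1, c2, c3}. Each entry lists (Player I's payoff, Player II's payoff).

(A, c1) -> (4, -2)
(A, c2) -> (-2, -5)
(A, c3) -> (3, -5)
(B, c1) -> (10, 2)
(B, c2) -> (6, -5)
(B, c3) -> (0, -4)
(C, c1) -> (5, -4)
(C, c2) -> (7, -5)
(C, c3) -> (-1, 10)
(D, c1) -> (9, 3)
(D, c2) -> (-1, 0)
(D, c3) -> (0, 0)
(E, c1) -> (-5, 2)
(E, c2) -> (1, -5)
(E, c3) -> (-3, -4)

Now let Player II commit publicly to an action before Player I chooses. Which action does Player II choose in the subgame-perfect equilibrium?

Player I best-responds to each possible Player II move:
- c1: Player I compares 4, 10, 5, 9, -5 and picks B; Player II would get 2.
- c2: Player I compares -2, 6, 7, -1, 1 and picks C; Player II would get -5.
- c3: Player I compares 3, 0, -1, 0, -3 and picks A; Player II would get -5.
Among 2, -5, -5, the best is 2 at c1. Subgame-perfect outcome: (B, c1) with payoffs (10, 2).

c1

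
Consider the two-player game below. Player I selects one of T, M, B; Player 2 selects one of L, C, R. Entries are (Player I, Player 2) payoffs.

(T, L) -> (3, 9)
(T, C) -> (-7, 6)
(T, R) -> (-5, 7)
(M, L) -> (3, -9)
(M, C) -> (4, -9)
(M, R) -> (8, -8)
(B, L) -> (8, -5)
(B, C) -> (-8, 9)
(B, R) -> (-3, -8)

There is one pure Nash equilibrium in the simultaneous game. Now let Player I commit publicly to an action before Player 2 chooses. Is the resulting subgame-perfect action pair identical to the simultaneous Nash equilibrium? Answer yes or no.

yes

Solve by backward induction (Player I leads).
- T: BR = L, leader payoff 3.
- M: BR = R, leader payoff 8.
- B: BR = C, leader payoff -8.
Maximizing over 3, 8, -8, Player I chooses M. Subgame-perfect outcome: (M, R) with payoffs (8, -8).
Under simultaneous play:
Player I's best replies: L→B; C→M; R→M.
Player 2's best replies: T→L; M→R; B→C.
The unique mutual best reply is (M, R), giving (8, -8).
Sequential outcome (M, R) coincides with the Nash profile (M, R).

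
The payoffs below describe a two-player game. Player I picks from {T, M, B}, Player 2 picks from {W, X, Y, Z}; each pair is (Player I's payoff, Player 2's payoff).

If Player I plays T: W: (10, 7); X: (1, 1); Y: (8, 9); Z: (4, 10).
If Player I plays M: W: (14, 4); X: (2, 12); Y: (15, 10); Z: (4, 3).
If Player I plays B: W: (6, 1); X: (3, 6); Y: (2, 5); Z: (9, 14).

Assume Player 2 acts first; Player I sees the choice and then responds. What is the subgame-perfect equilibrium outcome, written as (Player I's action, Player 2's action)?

Work backward from Player I's decision.
- W → Player I plays M (best of 10, 14, 6); Player 2 gets 4.
- X → Player I plays B (best of 1, 2, 3); Player 2 gets 6.
- Y → Player I plays M (best of 8, 15, 2); Player 2 gets 10.
- Z → Player I plays B (best of 4, 4, 9); Player 2 gets 14.
Player 2's induced payoffs are 4, 6, 10, 14, so Player 2 commits to Z. Subgame-perfect outcome: (B, Z) with payoffs (9, 14).

(B, Z)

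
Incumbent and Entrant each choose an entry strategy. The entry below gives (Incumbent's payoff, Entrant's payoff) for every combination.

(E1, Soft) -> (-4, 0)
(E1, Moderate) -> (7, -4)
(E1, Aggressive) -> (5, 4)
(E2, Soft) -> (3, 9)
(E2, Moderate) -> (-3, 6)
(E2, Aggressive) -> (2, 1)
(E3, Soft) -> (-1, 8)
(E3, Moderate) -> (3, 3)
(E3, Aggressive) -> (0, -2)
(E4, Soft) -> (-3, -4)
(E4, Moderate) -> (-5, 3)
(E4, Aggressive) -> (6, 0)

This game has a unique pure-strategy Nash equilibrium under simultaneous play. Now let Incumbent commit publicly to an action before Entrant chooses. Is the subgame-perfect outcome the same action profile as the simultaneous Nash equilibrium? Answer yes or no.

Work backward from Entrant's decision.
- E1: BR = Aggressive, leader payoff 5.
- E2: BR = Soft, leader payoff 3.
- E3: BR = Soft, leader payoff -1.
- E4: BR = Moderate, leader payoff -5.
Incumbent's induced payoffs are 5, 3, -1, -5, so Incumbent commits to E1. Subgame-perfect outcome: (E1, Aggressive) with payoffs (5, 4).
Now find the simultaneous Nash equilibrium.
Incumbent's best replies: Soft→E2; Moderate→E1; Aggressive→E4.
Entrant's best replies: E1→Aggressive; E2→Soft; E3→Soft; E4→Moderate.
Only (E2, Soft) has each player best-responding; Nash payoffs (3, 9).
Sequential outcome (E1, Aggressive) differs from the Nash profile (E2, Soft).

no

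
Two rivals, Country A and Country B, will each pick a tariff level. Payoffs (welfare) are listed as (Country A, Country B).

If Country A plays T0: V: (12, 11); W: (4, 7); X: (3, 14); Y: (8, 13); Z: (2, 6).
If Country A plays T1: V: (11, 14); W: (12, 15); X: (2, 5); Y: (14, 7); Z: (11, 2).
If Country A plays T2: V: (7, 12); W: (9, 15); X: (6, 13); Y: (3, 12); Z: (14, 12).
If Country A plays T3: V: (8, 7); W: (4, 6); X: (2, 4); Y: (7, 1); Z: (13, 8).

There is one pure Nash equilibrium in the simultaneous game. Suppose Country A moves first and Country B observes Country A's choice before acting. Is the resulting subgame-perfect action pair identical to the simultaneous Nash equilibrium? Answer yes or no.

no

Backward induction with Country A moving first.
- T0 → Country B plays X (best of 11, 7, 14, 13, 6); Country A gets 3.
- T1 → Country B plays W (best of 14, 15, 5, 7, 2); Country A gets 12.
- T2 → Country B plays W (best of 12, 15, 13, 12, 12); Country A gets 9.
- T3 → Country B plays Z (best of 7, 6, 4, 1, 8); Country A gets 13.
Maximizing over 3, 12, 9, 13, Country A chooses T3. Subgame-perfect outcome: (T3, Z) with payoffs (13, 8).
For the simultaneous game, intersect best replies.
Country A's best replies: V→T0; W→T1; X→T2; Y→T1; Z→T2.
Country B's best replies: T0→X; T1→W; T2→W; T3→Z.
Only (T1, W) has each player best-responding; Nash payoffs (12, 15).
Sequential outcome (T3, Z) differs from the Nash profile (T1, W).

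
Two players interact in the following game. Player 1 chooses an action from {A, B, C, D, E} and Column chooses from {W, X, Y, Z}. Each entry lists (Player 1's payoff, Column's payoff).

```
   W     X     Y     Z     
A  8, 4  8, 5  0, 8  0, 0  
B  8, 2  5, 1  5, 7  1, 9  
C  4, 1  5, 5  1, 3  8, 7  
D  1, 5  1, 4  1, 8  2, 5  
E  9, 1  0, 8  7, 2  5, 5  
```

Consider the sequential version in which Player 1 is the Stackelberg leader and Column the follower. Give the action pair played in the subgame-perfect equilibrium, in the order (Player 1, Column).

Solve by backward induction (Player 1 leads).
- A → Column plays Y (best of 4, 5, 8, 0); Player 1 gets 0.
- B → Column plays Z (best of 2, 1, 7, 9); Player 1 gets 1.
- C → Column plays Z (best of 1, 5, 3, 7); Player 1 gets 8.
- D → Column plays Y (best of 5, 4, 8, 5); Player 1 gets 1.
- E → Column plays X (best of 1, 8, 2, 5); Player 1 gets 0.
Among 0, 1, 8, 1, 0, the best is 8 at C. Subgame-perfect outcome: (C, Z) with payoffs (8, 7).

(C, Z)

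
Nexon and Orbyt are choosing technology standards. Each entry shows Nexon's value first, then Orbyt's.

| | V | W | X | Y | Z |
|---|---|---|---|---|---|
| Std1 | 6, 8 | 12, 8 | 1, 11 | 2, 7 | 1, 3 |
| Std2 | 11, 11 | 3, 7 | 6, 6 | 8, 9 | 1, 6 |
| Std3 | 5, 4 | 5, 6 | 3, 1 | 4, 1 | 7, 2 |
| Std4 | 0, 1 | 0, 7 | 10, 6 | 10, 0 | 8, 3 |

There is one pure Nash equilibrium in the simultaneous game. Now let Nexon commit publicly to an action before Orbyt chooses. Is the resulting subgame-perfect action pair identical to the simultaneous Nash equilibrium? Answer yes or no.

yes

Solve by backward induction (Nexon leads).
- Std1: Orbyt compares 8, 8, 11, 7, 3 and picks X; Nexon would get 1.
- Std2: Orbyt compares 11, 7, 6, 9, 6 and picks V; Nexon would get 11.
- Std3: Orbyt compares 4, 6, 1, 1, 2 and picks W; Nexon would get 5.
- Std4: Orbyt compares 1, 7, 6, 0, 3 and picks W; Nexon would get 0.
Nexon's induced payoffs are 1, 11, 5, 0, so Nexon commits to Std2. Subgame-perfect outcome: (Std2, V) with payoffs (11, 11).
Under simultaneous play:
Nexon's best replies: V→Std2; W→Std1; X→Std4; Y→Std4; Z→Std4.
Orbyt's best replies: Std1→X; Std2→V; Std3→W; Std4→W.
The unique mutual best reply is (Std2, V), giving (11, 11).
Sequential outcome (Std2, V) coincides with the Nash profile (Std2, V).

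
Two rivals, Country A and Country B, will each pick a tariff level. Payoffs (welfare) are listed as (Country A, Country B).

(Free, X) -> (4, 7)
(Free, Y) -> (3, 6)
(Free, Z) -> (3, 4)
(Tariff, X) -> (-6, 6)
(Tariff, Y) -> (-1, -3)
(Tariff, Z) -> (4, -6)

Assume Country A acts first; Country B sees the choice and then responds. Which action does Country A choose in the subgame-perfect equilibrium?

Backward induction with Country A moving first.
- Free: Country B compares 7, 6, 4 and picks X; Country A would get 4.
- Tariff: Country B compares 6, -3, -6 and picks X; Country A would get -6.
Among 4, -6, the best is 4 at Free. Subgame-perfect outcome: (Free, X) with payoffs (4, 7).

Free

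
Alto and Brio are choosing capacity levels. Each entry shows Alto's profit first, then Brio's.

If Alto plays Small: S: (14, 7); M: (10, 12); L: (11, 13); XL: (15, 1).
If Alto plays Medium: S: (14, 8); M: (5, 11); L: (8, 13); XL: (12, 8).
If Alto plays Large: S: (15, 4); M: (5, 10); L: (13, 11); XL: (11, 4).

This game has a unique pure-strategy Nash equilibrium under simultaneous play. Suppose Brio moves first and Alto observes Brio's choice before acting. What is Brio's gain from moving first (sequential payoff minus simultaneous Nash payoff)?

Work backward from Alto's decision.
- S → Alto plays Large (best of 14, 14, 15); Brio gets 4.
- M → Alto plays Small (best of 10, 5, 5); Brio gets 12.
- L → Alto plays Large (best of 11, 8, 13); Brio gets 11.
- XL → Alto plays Small (best of 15, 12, 11); Brio gets 1.
Among 4, 12, 11, 1, the best is 12 at M. Subgame-perfect outcome: (Small, M) with payoffs (10, 12).
For the simultaneous game, intersect best replies.
Alto's best replies: S→Large; M→Small; L→Large; XL→Small.
Brio's best replies: Small→L; Medium→L; Large→L.
The unique mutual best reply is (Large, L), giving (13, 11).
Brio's commitment gain: 12 − 11 = 1.

1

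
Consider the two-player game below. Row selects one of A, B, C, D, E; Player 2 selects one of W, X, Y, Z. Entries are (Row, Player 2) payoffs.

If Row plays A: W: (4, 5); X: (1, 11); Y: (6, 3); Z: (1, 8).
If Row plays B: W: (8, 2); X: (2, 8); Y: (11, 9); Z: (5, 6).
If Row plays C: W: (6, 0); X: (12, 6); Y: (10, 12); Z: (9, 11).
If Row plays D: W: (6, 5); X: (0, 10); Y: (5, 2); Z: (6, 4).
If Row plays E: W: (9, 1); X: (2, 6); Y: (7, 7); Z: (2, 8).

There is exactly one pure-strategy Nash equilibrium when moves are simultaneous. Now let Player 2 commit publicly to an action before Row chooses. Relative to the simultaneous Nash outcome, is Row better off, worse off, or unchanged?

Work backward from Row's decision.
- W: BR = E, leader payoff 1.
- X: BR = C, leader payoff 6.
- Y: BR = B, leader payoff 9.
- Z: BR = C, leader payoff 11.
Among 1, 6, 9, 11, the best is 11 at Z. Subgame-perfect outcome: (C, Z) with payoffs (9, 11).
Under simultaneous play:
Row's best replies: W→E; X→C; Y→B; Z→C.
Player 2's best replies: A→X; B→Y; C→Y; D→X; E→Z.
The unique mutual best reply is (B, Y), giving (11, 9).
Row earns 9 sequentially versus 11 at the Nash outcome: worse off.

worse off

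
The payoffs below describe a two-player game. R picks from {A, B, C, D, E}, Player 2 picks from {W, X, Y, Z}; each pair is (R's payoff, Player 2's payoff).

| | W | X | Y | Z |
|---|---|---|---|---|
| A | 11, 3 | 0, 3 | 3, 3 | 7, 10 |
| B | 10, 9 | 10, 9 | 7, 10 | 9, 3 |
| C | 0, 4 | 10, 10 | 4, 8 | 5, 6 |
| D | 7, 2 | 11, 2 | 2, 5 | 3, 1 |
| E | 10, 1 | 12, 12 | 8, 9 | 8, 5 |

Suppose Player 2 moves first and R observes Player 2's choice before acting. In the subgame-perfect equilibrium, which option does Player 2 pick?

X

Backward induction with Player 2 moving first.
- W: BR = A, leader payoff 3.
- X: BR = E, leader payoff 12.
- Y: BR = E, leader payoff 9.
- Z: BR = B, leader payoff 3.
Player 2's induced payoffs are 3, 12, 9, 3, so Player 2 commits to X. Subgame-perfect outcome: (E, X) with payoffs (12, 12).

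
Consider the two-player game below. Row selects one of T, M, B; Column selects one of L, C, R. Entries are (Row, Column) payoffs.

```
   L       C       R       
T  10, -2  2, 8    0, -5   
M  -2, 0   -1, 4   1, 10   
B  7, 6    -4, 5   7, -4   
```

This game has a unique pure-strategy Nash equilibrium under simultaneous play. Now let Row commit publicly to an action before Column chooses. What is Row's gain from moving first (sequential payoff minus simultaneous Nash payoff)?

5

Solve by backward induction (Row leads).
- T: BR = C, leader payoff 2.
- M: BR = R, leader payoff 1.
- B: BR = L, leader payoff 7.
Among 2, 1, 7, the best is 7 at B. Subgame-perfect outcome: (B, L) with payoffs (7, 6).
For the simultaneous game, intersect best replies.
Row's best replies: L→T; C→T; R→B.
Column's best replies: T→C; M→R; B→L.
The unique mutual best reply is (T, C), giving (2, 8).
Row's commitment gain: 7 − 2 = 5.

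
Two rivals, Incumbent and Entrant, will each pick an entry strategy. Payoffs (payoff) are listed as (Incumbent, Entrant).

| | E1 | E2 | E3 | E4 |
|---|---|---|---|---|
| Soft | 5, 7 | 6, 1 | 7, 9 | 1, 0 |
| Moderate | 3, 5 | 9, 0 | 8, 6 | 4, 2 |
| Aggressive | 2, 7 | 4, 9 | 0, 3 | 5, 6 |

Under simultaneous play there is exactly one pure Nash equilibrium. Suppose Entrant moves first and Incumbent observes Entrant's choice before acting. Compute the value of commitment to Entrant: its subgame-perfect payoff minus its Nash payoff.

Backward induction with Entrant moving first.
- E1 → Incumbent plays Soft (best of 5, 3, 2); Entrant gets 7.
- E2 → Incumbent plays Moderate (best of 6, 9, 4); Entrant gets 0.
- E3 → Incumbent plays Moderate (best of 7, 8, 0); Entrant gets 6.
- E4 → Incumbent plays Aggressive (best of 1, 4, 5); Entrant gets 6.
Maximizing over 7, 0, 6, 6, Entrant chooses E1. Subgame-perfect outcome: (Soft, E1) with payoffs (5, 7).
Now find the simultaneous Nash equilibrium.
Incumbent's best replies: E1→Soft; E2→Moderate; E3→Moderate; E4→Aggressive.
Entrant's best replies: Soft→E3; Moderate→E3; Aggressive→E2.
The unique mutual best reply is (Moderate, E3), giving (8, 6).
Entrant's commitment gain: 7 − 6 = 1.

1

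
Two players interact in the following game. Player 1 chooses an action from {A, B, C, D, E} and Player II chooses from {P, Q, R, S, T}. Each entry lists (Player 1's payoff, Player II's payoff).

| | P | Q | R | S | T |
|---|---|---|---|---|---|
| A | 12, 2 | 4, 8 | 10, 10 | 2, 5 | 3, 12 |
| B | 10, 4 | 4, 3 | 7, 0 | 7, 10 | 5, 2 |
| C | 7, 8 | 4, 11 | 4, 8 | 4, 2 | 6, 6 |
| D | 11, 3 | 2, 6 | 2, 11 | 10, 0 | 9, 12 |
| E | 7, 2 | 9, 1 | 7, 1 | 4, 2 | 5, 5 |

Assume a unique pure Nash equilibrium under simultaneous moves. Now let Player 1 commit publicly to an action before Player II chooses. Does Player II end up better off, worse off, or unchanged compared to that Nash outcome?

unchanged

Backward induction with Player 1 moving first.
- A: Player II compares 2, 8, 10, 5, 12 and picks T; Player 1 would get 3.
- B: Player II compares 4, 3, 0, 10, 2 and picks S; Player 1 would get 7.
- C: Player II compares 8, 11, 8, 2, 6 and picks Q; Player 1 would get 4.
- D: Player II compares 3, 6, 11, 0, 12 and picks T; Player 1 would get 9.
- E: Player II compares 2, 1, 1, 2, 5 and picks T; Player 1 would get 5.
Among 3, 7, 4, 9, 5, the best is 9 at D. Subgame-perfect outcome: (D, T) with payoffs (9, 12).
For the simultaneous game, intersect best replies.
Player 1's best replies: P→A; Q→E; R→A; S→D; T→D.
Player II's best replies: A→T; B→S; C→Q; D→T; E→T.
The unique mutual best reply is (D, T), giving (9, 12).
Player II earns 12 sequentially versus 12 at the Nash outcome: unchanged.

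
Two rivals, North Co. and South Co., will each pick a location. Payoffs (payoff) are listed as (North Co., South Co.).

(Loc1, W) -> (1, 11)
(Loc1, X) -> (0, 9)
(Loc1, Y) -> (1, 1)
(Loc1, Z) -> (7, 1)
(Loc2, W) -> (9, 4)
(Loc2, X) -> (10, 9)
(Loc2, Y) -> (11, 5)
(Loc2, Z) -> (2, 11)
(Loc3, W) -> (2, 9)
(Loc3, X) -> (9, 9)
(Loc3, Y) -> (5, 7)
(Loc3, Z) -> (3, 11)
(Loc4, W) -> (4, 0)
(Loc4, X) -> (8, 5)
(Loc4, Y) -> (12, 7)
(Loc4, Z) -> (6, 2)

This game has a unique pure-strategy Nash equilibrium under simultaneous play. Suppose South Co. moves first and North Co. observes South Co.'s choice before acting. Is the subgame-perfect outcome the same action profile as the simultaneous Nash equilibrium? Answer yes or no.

no

Solve by backward induction (South Co. leads).
- W: BR = Loc2, leader payoff 4.
- X: BR = Loc2, leader payoff 9.
- Y: BR = Loc4, leader payoff 7.
- Z: BR = Loc1, leader payoff 1.
South Co.'s induced payoffs are 4, 9, 7, 1, so South Co. commits to X. Subgame-perfect outcome: (Loc2, X) with payoffs (10, 9).
Under simultaneous play:
North Co.'s best replies: W→Loc2; X→Loc2; Y→Loc4; Z→Loc1.
South Co.'s best replies: Loc1→W; Loc2→Z; Loc3→Z; Loc4→Y.
Only (Loc4, Y) has each player best-responding; Nash payoffs (12, 7).
Sequential outcome (Loc2, X) differs from the Nash profile (Loc4, Y).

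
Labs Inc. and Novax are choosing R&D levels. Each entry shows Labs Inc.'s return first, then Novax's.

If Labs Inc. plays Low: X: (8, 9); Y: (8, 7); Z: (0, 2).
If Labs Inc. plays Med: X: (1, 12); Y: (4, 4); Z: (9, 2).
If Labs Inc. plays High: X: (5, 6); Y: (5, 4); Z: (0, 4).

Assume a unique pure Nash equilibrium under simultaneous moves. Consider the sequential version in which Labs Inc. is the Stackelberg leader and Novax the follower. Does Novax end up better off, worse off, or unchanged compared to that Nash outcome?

unchanged

Backward induction with Labs Inc. moving first.
- Low: BR = X, leader payoff 8.
- Med: BR = X, leader payoff 1.
- High: BR = X, leader payoff 5.
Among 8, 1, 5, the best is 8 at Low. Subgame-perfect outcome: (Low, X) with payoffs (8, 9).
For the simultaneous game, intersect best replies.
Labs Inc.'s best replies: X→Low; Y→Low; Z→Med.
Novax's best replies: Low→X; Med→X; High→X.
The unique mutual best reply is (Low, X), giving (8, 9).
Novax earns 9 sequentially versus 9 at the Nash outcome: unchanged.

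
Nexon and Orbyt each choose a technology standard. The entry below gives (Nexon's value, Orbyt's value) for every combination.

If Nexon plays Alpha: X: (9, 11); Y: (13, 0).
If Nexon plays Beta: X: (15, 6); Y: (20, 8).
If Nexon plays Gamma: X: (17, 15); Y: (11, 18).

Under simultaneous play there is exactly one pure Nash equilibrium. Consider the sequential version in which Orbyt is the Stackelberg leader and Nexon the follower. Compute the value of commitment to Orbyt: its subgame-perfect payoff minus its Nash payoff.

Backward induction with Orbyt moving first.
- X: BR = Gamma, leader payoff 15.
- Y: BR = Beta, leader payoff 8.
Among 15, 8, the best is 15 at X. Subgame-perfect outcome: (Gamma, X) with payoffs (17, 15).
Now find the simultaneous Nash equilibrium.
Nexon's best replies: X→Gamma; Y→Beta.
Orbyt's best replies: Alpha→X; Beta→Y; Gamma→Y.
The unique mutual best reply is (Beta, Y), giving (20, 8).
Orbyt's commitment gain: 15 − 8 = 7.

7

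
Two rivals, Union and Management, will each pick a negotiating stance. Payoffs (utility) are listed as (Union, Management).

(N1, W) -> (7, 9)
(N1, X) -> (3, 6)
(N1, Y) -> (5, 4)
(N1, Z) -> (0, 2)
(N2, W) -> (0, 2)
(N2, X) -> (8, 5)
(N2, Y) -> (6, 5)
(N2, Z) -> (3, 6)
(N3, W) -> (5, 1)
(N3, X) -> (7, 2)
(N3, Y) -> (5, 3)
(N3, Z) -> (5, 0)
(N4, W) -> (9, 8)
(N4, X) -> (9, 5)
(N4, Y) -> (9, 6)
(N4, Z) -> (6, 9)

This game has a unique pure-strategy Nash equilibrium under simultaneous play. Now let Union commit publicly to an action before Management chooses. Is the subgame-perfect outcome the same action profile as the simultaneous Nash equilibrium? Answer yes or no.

Solve by backward induction (Union leads).
- N1: Management compares 9, 6, 4, 2 and picks W; Union would get 7.
- N2: Management compares 2, 5, 5, 6 and picks Z; Union would get 3.
- N3: Management compares 1, 2, 3, 0 and picks Y; Union would get 5.
- N4: Management compares 8, 5, 6, 9 and picks Z; Union would get 6.
Union's induced payoffs are 7, 3, 5, 6, so Union commits to N1. Subgame-perfect outcome: (N1, W) with payoffs (7, 9).
For the simultaneous game, intersect best replies.
Union's best replies: W→N4; X→N4; Y→N4; Z→N4.
Management's best replies: N1→W; N2→Z; N3→Y; N4→Z.
Only (N4, Z) has each player best-responding; Nash payoffs (6, 9).
Sequential outcome (N1, W) differs from the Nash profile (N4, Z).

no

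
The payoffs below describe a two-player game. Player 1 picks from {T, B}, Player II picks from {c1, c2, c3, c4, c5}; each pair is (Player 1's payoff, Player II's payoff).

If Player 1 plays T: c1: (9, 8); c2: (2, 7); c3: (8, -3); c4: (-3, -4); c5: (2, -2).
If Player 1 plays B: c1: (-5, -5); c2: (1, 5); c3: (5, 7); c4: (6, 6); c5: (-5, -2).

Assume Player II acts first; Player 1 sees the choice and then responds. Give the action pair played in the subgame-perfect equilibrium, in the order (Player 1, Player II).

(T, c1)

Player 1 best-responds to each possible Player II move:
- c1: Player 1 compares 9, -5 and picks T; Player II would get 8.
- c2: Player 1 compares 2, 1 and picks T; Player II would get 7.
- c3: Player 1 compares 8, 5 and picks T; Player II would get -3.
- c4: Player 1 compares -3, 6 and picks B; Player II would get 6.
- c5: Player 1 compares 2, -5 and picks T; Player II would get -2.
Player II's induced payoffs are 8, 7, -3, 6, -2, so Player II commits to c1. Subgame-perfect outcome: (T, c1) with payoffs (9, 8).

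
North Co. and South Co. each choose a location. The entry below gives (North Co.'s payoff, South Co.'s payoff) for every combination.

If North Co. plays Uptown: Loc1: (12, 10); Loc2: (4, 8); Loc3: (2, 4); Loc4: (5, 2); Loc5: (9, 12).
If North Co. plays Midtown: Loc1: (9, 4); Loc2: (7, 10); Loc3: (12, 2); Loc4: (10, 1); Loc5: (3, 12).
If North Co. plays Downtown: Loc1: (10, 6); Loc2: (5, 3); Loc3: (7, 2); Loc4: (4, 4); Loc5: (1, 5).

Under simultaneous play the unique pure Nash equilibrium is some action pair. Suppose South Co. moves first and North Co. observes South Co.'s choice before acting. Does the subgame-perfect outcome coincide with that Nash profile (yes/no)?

Work backward from North Co.'s decision.
- Loc1: BR = Uptown, leader payoff 10.
- Loc2: BR = Midtown, leader payoff 10.
- Loc3: BR = Midtown, leader payoff 2.
- Loc4: BR = Midtown, leader payoff 1.
- Loc5: BR = Uptown, leader payoff 12.
South Co.'s induced payoffs are 10, 10, 2, 1, 12, so South Co. commits to Loc5. Subgame-perfect outcome: (Uptown, Loc5) with payoffs (9, 12).
Under simultaneous play:
North Co.'s best replies: Loc1→Uptown; Loc2→Midtown; Loc3→Midtown; Loc4→Midtown; Loc5→Uptown.
South Co.'s best replies: Uptown→Loc5; Midtown→Loc5; Downtown→Loc1.
Only (Uptown, Loc5) has each player best-responding; Nash payoffs (9, 12).
Sequential outcome (Uptown, Loc5) coincides with the Nash profile (Uptown, Loc5).

yes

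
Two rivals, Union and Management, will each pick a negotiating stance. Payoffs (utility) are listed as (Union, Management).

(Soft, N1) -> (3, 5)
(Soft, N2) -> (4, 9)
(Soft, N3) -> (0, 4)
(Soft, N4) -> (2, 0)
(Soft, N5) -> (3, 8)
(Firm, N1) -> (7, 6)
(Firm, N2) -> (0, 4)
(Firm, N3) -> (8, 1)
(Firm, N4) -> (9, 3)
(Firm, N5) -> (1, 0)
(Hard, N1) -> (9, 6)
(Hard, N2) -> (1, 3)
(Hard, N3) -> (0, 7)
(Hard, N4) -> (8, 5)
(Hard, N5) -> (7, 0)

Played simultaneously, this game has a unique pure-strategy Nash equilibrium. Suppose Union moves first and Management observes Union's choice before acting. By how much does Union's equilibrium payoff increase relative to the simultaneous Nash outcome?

Management best-responds to each possible Union move:
- Soft: Management compares 5, 9, 4, 0, 8 and picks N2; Union would get 4.
- Firm: Management compares 6, 4, 1, 3, 0 and picks N1; Union would get 7.
- Hard: Management compares 6, 3, 7, 5, 0 and picks N3; Union would get 0.
Maximizing over 4, 7, 0, Union chooses Firm. Subgame-perfect outcome: (Firm, N1) with payoffs (7, 6).
For the simultaneous game, intersect best replies.
Union's best replies: N1→Hard; N2→Soft; N3→Firm; N4→Firm; N5→Hard.
Management's best replies: Soft→N2; Firm→N1; Hard→N3.
Only (Soft, N2) has each player best-responding; Nash payoffs (4, 9).
Union's commitment gain: 7 − 4 = 3.

3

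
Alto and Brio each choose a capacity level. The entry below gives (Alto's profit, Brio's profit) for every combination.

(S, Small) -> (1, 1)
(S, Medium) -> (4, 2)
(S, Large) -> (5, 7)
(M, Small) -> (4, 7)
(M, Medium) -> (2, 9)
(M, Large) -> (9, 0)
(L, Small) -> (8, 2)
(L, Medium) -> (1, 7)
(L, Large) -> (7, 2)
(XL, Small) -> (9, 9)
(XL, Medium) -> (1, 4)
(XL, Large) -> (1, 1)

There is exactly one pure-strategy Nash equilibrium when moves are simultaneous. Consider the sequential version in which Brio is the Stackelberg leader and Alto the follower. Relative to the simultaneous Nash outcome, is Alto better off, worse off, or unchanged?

unchanged

Solve by backward induction (Brio leads).
- Small: Alto compares 1, 4, 8, 9 and picks XL; Brio would get 9.
- Medium: Alto compares 4, 2, 1, 1 and picks S; Brio would get 2.
- Large: Alto compares 5, 9, 7, 1 and picks M; Brio would get 0.
Among 9, 2, 0, the best is 9 at Small. Subgame-perfect outcome: (XL, Small) with payoffs (9, 9).
Under simultaneous play:
Alto's best replies: Small→XL; Medium→S; Large→M.
Brio's best replies: S→Large; M→Medium; L→Medium; XL→Small.
The unique mutual best reply is (XL, Small), giving (9, 9).
Alto earns 9 sequentially versus 9 at the Nash outcome: unchanged.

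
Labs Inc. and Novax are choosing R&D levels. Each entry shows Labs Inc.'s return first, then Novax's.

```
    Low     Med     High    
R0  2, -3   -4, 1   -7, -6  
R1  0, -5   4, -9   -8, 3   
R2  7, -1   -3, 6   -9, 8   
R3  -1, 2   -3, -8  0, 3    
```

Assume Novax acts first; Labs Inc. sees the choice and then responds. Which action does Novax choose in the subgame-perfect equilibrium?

Labs Inc. best-responds to each possible Novax move:
- Low: BR = R2, leader payoff -1.
- Med: BR = R1, leader payoff -9.
- High: BR = R3, leader payoff 3.
Novax's induced payoffs are -1, -9, 3, so Novax commits to High. Subgame-perfect outcome: (R3, High) with payoffs (0, 3).

High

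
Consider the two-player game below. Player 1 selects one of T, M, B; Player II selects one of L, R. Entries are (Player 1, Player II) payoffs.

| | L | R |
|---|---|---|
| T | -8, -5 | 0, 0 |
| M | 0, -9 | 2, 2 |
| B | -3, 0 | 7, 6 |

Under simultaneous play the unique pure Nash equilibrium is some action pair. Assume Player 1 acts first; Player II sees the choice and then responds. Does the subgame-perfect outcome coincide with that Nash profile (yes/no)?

Backward induction with Player 1 moving first.
- T: Player II compares -5, 0 and picks R; Player 1 would get 0.
- M: Player II compares -9, 2 and picks R; Player 1 would get 2.
- B: Player II compares 0, 6 and picks R; Player 1 would get 7.
Among 0, 2, 7, the best is 7 at B. Subgame-perfect outcome: (B, R) with payoffs (7, 6).
For the simultaneous game, intersect best replies.
Player 1's best replies: L→M; R→B.
Player II's best replies: T→R; M→R; B→R.
The unique mutual best reply is (B, R), giving (7, 6).
Sequential outcome (B, R) coincides with the Nash profile (B, R).

yes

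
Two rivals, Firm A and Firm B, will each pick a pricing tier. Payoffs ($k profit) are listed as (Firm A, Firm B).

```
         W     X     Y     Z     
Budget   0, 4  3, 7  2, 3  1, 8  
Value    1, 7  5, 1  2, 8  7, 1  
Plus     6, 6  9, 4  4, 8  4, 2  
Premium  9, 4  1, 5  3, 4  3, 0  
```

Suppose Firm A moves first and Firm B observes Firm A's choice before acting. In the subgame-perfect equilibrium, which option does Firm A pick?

Plus

Work backward from Firm B's decision.
- Budget: BR = Z, leader payoff 1.
- Value: BR = Y, leader payoff 2.
- Plus: BR = Y, leader payoff 4.
- Premium: BR = X, leader payoff 1.
Among 1, 2, 4, 1, the best is 4 at Plus. Subgame-perfect outcome: (Plus, Y) with payoffs (4, 8).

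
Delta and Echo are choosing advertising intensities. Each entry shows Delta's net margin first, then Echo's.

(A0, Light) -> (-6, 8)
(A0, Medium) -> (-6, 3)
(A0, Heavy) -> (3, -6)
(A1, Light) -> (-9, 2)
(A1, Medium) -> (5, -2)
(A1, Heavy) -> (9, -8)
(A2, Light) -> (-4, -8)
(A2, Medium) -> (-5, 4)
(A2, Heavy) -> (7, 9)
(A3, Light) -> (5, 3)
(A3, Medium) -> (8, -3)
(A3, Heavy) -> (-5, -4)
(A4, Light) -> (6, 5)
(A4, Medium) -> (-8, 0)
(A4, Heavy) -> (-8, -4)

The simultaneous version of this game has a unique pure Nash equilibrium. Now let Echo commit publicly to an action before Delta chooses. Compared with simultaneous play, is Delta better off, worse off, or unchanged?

unchanged

Delta best-responds to each possible Echo move:
- Light: BR = A4, leader payoff 5.
- Medium: BR = A3, leader payoff -3.
- Heavy: BR = A1, leader payoff -8.
Maximizing over 5, -3, -8, Echo chooses Light. Subgame-perfect outcome: (A4, Light) with payoffs (6, 5).
For the simultaneous game, intersect best replies.
Delta's best replies: Light→A4; Medium→A3; Heavy→A1.
Echo's best replies: A0→Light; A1→Light; A2→Heavy; A3→Light; A4→Light.
Only (A4, Light) has each player best-responding; Nash payoffs (6, 5).
Delta earns 6 sequentially versus 6 at the Nash outcome: unchanged.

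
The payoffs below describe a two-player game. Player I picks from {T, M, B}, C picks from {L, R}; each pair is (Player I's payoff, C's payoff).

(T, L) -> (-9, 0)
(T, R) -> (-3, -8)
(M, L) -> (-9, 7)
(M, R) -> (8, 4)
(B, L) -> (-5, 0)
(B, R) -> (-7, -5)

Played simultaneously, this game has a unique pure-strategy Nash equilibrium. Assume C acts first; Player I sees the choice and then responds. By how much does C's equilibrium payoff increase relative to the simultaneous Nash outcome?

4

Player I best-responds to each possible C move:
- L → Player I plays B (best of -9, -9, -5); C gets 0.
- R → Player I plays M (best of -3, 8, -7); C gets 4.
C's induced payoffs are 0, 4, so C commits to R. Subgame-perfect outcome: (M, R) with payoffs (8, 4).
For the simultaneous game, intersect best replies.
Player I's best replies: L→B; R→M.
C's best replies: T→L; M→L; B→L.
The unique mutual best reply is (B, L), giving (-5, 0).
C's commitment gain: 4 − 0 = 4.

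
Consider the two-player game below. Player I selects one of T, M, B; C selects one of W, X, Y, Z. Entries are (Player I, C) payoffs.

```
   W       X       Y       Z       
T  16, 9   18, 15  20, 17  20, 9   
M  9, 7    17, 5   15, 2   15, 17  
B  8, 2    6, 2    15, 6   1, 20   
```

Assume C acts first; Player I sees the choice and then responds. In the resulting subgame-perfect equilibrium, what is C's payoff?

Work backward from Player I's decision.
- W: Player I compares 16, 9, 8 and picks T; C would get 9.
- X: Player I compares 18, 17, 6 and picks T; C would get 15.
- Y: Player I compares 20, 15, 15 and picks T; C would get 17.
- Z: Player I compares 20, 15, 1 and picks T; C would get 9.
Among 9, 15, 17, 9, the best is 17 at Y. Subgame-perfect outcome: (T, Y) with payoffs (20, 17).

17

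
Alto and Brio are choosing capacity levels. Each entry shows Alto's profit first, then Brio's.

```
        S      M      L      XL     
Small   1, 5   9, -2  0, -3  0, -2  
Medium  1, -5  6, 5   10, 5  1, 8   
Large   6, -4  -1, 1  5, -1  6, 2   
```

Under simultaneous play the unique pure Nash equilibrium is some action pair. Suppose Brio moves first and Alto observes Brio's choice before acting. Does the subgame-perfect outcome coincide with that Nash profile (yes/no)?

no

Backward induction with Brio moving first.
- S: BR = Large, leader payoff -4.
- M: BR = Small, leader payoff -2.
- L: BR = Medium, leader payoff 5.
- XL: BR = Large, leader payoff 2.
Brio's induced payoffs are -4, -2, 5, 2, so Brio commits to L. Subgame-perfect outcome: (Medium, L) with payoffs (10, 5).
For the simultaneous game, intersect best replies.
Alto's best replies: S→Large; M→Small; L→Medium; XL→Large.
Brio's best replies: Small→S; Medium→XL; Large→XL.
Only (Large, XL) has each player best-responding; Nash payoffs (6, 2).
Sequential outcome (Medium, L) differs from the Nash profile (Large, XL).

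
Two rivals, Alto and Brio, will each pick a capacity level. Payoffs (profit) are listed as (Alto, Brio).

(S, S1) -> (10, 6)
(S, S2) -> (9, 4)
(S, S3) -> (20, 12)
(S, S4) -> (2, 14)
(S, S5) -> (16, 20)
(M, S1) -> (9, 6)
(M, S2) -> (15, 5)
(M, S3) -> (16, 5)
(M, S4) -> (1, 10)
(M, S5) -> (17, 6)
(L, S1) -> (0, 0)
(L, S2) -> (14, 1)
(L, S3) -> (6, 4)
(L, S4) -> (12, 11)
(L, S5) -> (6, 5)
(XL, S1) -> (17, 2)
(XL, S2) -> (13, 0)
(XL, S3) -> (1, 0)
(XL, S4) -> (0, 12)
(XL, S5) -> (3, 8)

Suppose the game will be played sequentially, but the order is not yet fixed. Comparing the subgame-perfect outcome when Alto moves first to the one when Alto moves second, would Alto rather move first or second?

second

If Alto leads: Brio's best replies are S→S5, M→S4, L→S4, XL→S4; Alto's induced payoffs 16, 1, 12, 0; outcome (S, S5), payoffs (16, 20).
If Brio leads: Alto's best replies are S1→XL, S2→M, S3→S, S4→L, S5→M; Brio's induced payoffs 2, 5, 12, 11, 6; outcome (S, S3), payoffs (20, 12).
Alto gets 16 moving first and 20 moving second, so Alto prefers to move second.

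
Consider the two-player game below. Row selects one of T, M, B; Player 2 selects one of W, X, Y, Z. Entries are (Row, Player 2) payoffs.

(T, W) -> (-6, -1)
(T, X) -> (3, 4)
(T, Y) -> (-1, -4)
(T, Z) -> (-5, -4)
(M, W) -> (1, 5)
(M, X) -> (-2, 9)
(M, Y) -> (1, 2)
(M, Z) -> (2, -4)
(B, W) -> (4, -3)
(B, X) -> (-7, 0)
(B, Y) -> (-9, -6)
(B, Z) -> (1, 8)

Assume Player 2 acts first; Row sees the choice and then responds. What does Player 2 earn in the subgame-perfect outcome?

Solve by backward induction (Player 2 leads).
- W: Row compares -6, 1, 4 and picks B; Player 2 would get -3.
- X: Row compares 3, -2, -7 and picks T; Player 2 would get 4.
- Y: Row compares -1, 1, -9 and picks M; Player 2 would get 2.
- Z: Row compares -5, 2, 1 and picks M; Player 2 would get -4.
Among -3, 4, 2, -4, the best is 4 at X. Subgame-perfect outcome: (T, X) with payoffs (3, 4).

4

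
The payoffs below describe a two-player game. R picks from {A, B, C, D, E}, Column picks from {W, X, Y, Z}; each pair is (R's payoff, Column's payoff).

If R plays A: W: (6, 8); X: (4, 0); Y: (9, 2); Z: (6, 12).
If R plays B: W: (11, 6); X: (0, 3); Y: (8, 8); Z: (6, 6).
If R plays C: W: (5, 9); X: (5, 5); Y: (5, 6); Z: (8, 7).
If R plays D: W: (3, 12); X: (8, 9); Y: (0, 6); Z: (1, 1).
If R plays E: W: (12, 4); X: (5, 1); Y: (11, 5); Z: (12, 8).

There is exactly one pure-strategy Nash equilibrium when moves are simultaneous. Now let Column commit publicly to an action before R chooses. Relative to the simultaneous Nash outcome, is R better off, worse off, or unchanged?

Work backward from R's decision.
- W: BR = E, leader payoff 4.
- X: BR = D, leader payoff 9.
- Y: BR = E, leader payoff 5.
- Z: BR = E, leader payoff 8.
Maximizing over 4, 9, 5, 8, Column chooses X. Subgame-perfect outcome: (D, X) with payoffs (8, 9).
For the simultaneous game, intersect best replies.
R's best replies: W→E; X→D; Y→E; Z→E.
Column's best replies: A→Z; B→Y; C→W; D→W; E→Z.
The unique mutual best reply is (E, Z), giving (12, 8).
R earns 8 sequentially versus 12 at the Nash outcome: worse off.

worse off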